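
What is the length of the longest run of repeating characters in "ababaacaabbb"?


Input: "ababaacaabbb"
Scanning for longest run:
  Position 1 ('b'): new char, reset run to 1
  Position 2 ('a'): new char, reset run to 1
  Position 3 ('b'): new char, reset run to 1
  Position 4 ('a'): new char, reset run to 1
  Position 5 ('a'): continues run of 'a', length=2
  Position 6 ('c'): new char, reset run to 1
  Position 7 ('a'): new char, reset run to 1
  Position 8 ('a'): continues run of 'a', length=2
  Position 9 ('b'): new char, reset run to 1
  Position 10 ('b'): continues run of 'b', length=2
  Position 11 ('b'): continues run of 'b', length=3
Longest run: 'b' with length 3

3


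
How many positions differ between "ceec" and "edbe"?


Comparing "ceec" and "edbe" position by position:
  Position 0: 'c' vs 'e' => DIFFER
  Position 1: 'e' vs 'd' => DIFFER
  Position 2: 'e' vs 'b' => DIFFER
  Position 3: 'c' vs 'e' => DIFFER
Positions that differ: 4

4


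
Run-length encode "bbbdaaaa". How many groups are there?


Input: bbbdaaaa
Scanning for consecutive runs:
  Group 1: 'b' x 3 (positions 0-2)
  Group 2: 'd' x 1 (positions 3-3)
  Group 3: 'a' x 4 (positions 4-7)
Total groups: 3

3


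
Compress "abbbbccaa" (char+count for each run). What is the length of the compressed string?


Input: abbbbccaa
Runs:
  'a' x 1 => "a1"
  'b' x 4 => "b4"
  'c' x 2 => "c2"
  'a' x 2 => "a2"
Compressed: "a1b4c2a2"
Compressed length: 8

8


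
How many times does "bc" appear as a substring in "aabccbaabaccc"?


Searching for "bc" in "aabccbaabaccc"
Scanning each position:
  Position 0: "aa" => no
  Position 1: "ab" => no
  Position 2: "bc" => MATCH
  Position 3: "cc" => no
  Position 4: "cb" => no
  Position 5: "ba" => no
  Position 6: "aa" => no
  Position 7: "ab" => no
  Position 8: "ba" => no
  Position 9: "ac" => no
  Position 10: "cc" => no
  Position 11: "cc" => no
Total occurrences: 1

1


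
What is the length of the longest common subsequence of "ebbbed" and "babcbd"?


LCS of "ebbbed" and "babcbd"
DP table:
           b    a    b    c    b    d
      0    0    0    0    0    0    0
  e   0    0    0    0    0    0    0
  b   0    1    1    1    1    1    1
  b   0    1    1    2    2    2    2
  b   0    1    1    2    2    3    3
  e   0    1    1    2    2    3    3
  d   0    1    1    2    2    3    4
LCS length = dp[6][6] = 4

4


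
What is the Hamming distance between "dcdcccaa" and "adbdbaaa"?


Comparing "dcdcccaa" and "adbdbaaa" position by position:
  Position 0: 'd' vs 'a' => differ
  Position 1: 'c' vs 'd' => differ
  Position 2: 'd' vs 'b' => differ
  Position 3: 'c' vs 'd' => differ
  Position 4: 'c' vs 'b' => differ
  Position 5: 'c' vs 'a' => differ
  Position 6: 'a' vs 'a' => same
  Position 7: 'a' vs 'a' => same
Total differences (Hamming distance): 6

6


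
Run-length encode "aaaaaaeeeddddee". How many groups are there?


Input: aaaaaaeeeddddee
Scanning for consecutive runs:
  Group 1: 'a' x 6 (positions 0-5)
  Group 2: 'e' x 3 (positions 6-8)
  Group 3: 'd' x 4 (positions 9-12)
  Group 4: 'e' x 2 (positions 13-14)
Total groups: 4

4


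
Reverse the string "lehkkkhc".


Input: lehkkkhc
Reading characters right to left:
  Position 7: 'c'
  Position 6: 'h'
  Position 5: 'k'
  Position 4: 'k'
  Position 3: 'k'
  Position 2: 'h'
  Position 1: 'e'
  Position 0: 'l'
Reversed: chkkkhel

chkkkhel


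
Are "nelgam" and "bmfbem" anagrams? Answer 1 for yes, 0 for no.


Strings: "nelgam", "bmfbem"
Sorted first:  aeglmn
Sorted second: bbefmm
Differ at position 0: 'a' vs 'b' => not anagrams

0


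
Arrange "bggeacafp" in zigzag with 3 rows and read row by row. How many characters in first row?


Zigzag "bggeacafp" into 3 rows:
Placing characters:
  'b' => row 0
  'g' => row 1
  'g' => row 2
  'e' => row 1
  'a' => row 0
  'c' => row 1
  'a' => row 2
  'f' => row 1
  'p' => row 0
Rows:
  Row 0: "bap"
  Row 1: "gecf"
  Row 2: "ga"
First row length: 3

3


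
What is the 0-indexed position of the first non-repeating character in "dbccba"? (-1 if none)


Input: dbccba
Character frequencies:
  'a': 1
  'b': 2
  'c': 2
  'd': 1
Scanning left to right for freq == 1:
  Position 0 ('d'): unique! => answer = 0

0


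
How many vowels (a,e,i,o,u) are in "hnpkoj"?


Input: hnpkoj
Checking each character:
  'h' at position 0: consonant
  'n' at position 1: consonant
  'p' at position 2: consonant
  'k' at position 3: consonant
  'o' at position 4: vowel (running total: 1)
  'j' at position 5: consonant
Total vowels: 1

1


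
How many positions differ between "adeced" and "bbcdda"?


Comparing "adeced" and "bbcdda" position by position:
  Position 0: 'a' vs 'b' => DIFFER
  Position 1: 'd' vs 'b' => DIFFER
  Position 2: 'e' vs 'c' => DIFFER
  Position 3: 'c' vs 'd' => DIFFER
  Position 4: 'e' vs 'd' => DIFFER
  Position 5: 'd' vs 'a' => DIFFER
Positions that differ: 6

6


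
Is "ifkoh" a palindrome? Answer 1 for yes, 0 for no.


Input: ifkoh
Reversed: hokfi
  Compare pos 0 ('i') with pos 4 ('h'): MISMATCH
  Compare pos 1 ('f') with pos 3 ('o'): MISMATCH
Result: not a palindrome

0


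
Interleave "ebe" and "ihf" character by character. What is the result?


Interleaving "ebe" and "ihf":
  Position 0: 'e' from first, 'i' from second => "ei"
  Position 1: 'b' from first, 'h' from second => "bh"
  Position 2: 'e' from first, 'f' from second => "ef"
Result: eibhef

eibhef


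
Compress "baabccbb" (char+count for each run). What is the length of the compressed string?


Input: baabccbb
Runs:
  'b' x 1 => "b1"
  'a' x 2 => "a2"
  'b' x 1 => "b1"
  'c' x 2 => "c2"
  'b' x 2 => "b2"
Compressed: "b1a2b1c2b2"
Compressed length: 10

10


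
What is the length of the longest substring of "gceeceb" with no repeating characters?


Input: "gceeceb"
Sliding window (track last position of each char):
  Position 0 ('g'): window [0,0] length 1 -- new best
  Position 1 ('c'): window [0,1] length 2 -- new best
  Position 2 ('e'): window [0,2] length 3 -- new best
  Position 3 ('e'): repeat (last at 2), move window start to 3
  Position 3 ('e'): window [3,3] length 1
  Position 4 ('c'): window [3,4] length 2
  Position 5 ('e'): repeat (last at 3), move window start to 4
  Position 5 ('e'): window [4,5] length 2
  Position 6 ('b'): window [4,6] length 3
Longest substring with no repeats: "gce" with length 3

3


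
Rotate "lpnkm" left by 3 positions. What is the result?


Input: "lpnkm", rotate left by 3
First 3 characters: "lpn"
Remaining characters: "km"
Concatenate remaining + first: "km" + "lpn" = "kmlpn"

kmlpn


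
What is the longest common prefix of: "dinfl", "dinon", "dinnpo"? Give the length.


Words: dinfl, dinon, dinnpo
  Position 0: all 'd' => match
  Position 1: all 'i' => match
  Position 2: all 'n' => match
  Position 3: ('f', 'o', 'n') => mismatch, stop
LCP = "din" (length 3)

3


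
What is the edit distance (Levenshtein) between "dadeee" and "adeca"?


Computing edit distance: "dadeee" -> "adeca"
DP table:
           a    d    e    c    a
      0    1    2    3    4    5
  d   1    1    1    2    3    4
  a   2    1    2    2    3    3
  d   3    2    1    2    3    4
  e   4    3    2    1    2    3
  e   5    4    3    2    2    3
  e   6    5    4    3    3    3
Edit distance = dp[6][5] = 3

3


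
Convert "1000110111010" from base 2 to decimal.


Input: "1000110111010" in base 2
Positional expansion:
  Digit '1' (value 1) x 2^12 = 4096
  Digit '0' (value 0) x 2^11 = 0
  Digit '0' (value 0) x 2^10 = 0
  Digit '0' (value 0) x 2^9 = 0
  Digit '1' (value 1) x 2^8 = 256
  Digit '1' (value 1) x 2^7 = 128
  Digit '0' (value 0) x 2^6 = 0
  Digit '1' (value 1) x 2^5 = 32
  Digit '1' (value 1) x 2^4 = 16
  Digit '1' (value 1) x 2^3 = 8
  Digit '0' (value 0) x 2^2 = 0
  Digit '1' (value 1) x 2^1 = 2
  Digit '0' (value 0) x 2^0 = 0
Sum = 4538

4538


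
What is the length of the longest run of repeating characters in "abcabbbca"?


Input: "abcabbbca"
Scanning for longest run:
  Position 1 ('b'): new char, reset run to 1
  Position 2 ('c'): new char, reset run to 1
  Position 3 ('a'): new char, reset run to 1
  Position 4 ('b'): new char, reset run to 1
  Position 5 ('b'): continues run of 'b', length=2
  Position 6 ('b'): continues run of 'b', length=3
  Position 7 ('c'): new char, reset run to 1
  Position 8 ('a'): new char, reset run to 1
Longest run: 'b' with length 3

3


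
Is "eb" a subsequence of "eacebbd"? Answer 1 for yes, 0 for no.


Check if "eb" is a subsequence of "eacebbd"
Greedy scan:
  Position 0 ('e'): matches sub[0] = 'e'
  Position 1 ('a'): no match needed
  Position 2 ('c'): no match needed
  Position 3 ('e'): no match needed
  Position 4 ('b'): matches sub[1] = 'b'
  Position 5 ('b'): no match needed
  Position 6 ('d'): no match needed
All 2 characters matched => is a subsequence

1


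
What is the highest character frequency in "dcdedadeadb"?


Input: dcdedadeadb
Character counts:
  'a': 2
  'b': 1
  'c': 1
  'd': 5
  'e': 2
Maximum frequency: 5

5


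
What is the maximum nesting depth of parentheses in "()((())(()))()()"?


Input: "()((())(()))()()"
Tracking depth:
  Position 0 '(': depth becomes 1
  Position 1 ')': depth becomes 0
  Position 2 '(': depth becomes 1
  Position 3 '(': depth becomes 2
  Position 4 '(': depth becomes 3
  Position 5 ')': depth becomes 2
  Position 6 ')': depth becomes 1
  Position 7 '(': depth becomes 2
  Position 8 '(': depth becomes 3
  Position 9 ')': depth becomes 2
  Position 10 ')': depth becomes 1
  Position 11 ')': depth becomes 0
  Position 12 '(': depth becomes 1
  Position 13 ')': depth becomes 0
  Position 14 '(': depth becomes 1
  Position 15 ')': depth becomes 0
Maximum depth reached: 3

3


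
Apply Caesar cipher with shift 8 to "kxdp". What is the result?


Caesar cipher: shift "kxdp" by 8
  'k' (pos 10) + 8 = pos 18 = 's'
  'x' (pos 23) + 8 = pos 5 = 'f'
  'd' (pos 3) + 8 = pos 11 = 'l'
  'p' (pos 15) + 8 = pos 23 = 'x'
Result: sflx

sflx


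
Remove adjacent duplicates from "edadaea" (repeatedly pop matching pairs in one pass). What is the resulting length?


Input: edadaea
Stack-based adjacent duplicate removal:
  Read 'e': push. Stack: e
  Read 'd': push. Stack: ed
  Read 'a': push. Stack: eda
  Read 'd': push. Stack: edad
  Read 'a': push. Stack: edada
  Read 'e': push. Stack: edadae
  Read 'a': push. Stack: edadaea
Final stack: "edadaea" (length 7)

7


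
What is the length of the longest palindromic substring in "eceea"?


Input: "eceea"
Checking substrings for palindromes:
  [0:3] "ece" (len 3) => palindrome
  [2:4] "ee" (len 2) => palindrome
Longest palindromic substring: "ece" with length 3

3


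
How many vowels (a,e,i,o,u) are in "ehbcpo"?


Input: ehbcpo
Checking each character:
  'e' at position 0: vowel (running total: 1)
  'h' at position 1: consonant
  'b' at position 2: consonant
  'c' at position 3: consonant
  'p' at position 4: consonant
  'o' at position 5: vowel (running total: 2)
Total vowels: 2

2


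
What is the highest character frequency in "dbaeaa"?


Input: dbaeaa
Character counts:
  'a': 3
  'b': 1
  'd': 1
  'e': 1
Maximum frequency: 3

3


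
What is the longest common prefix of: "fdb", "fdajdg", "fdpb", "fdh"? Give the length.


Words: fdb, fdajdg, fdpb, fdh
  Position 0: all 'f' => match
  Position 1: all 'd' => match
  Position 2: ('b', 'a', 'p', 'h') => mismatch, stop
LCP = "fd" (length 2)

2


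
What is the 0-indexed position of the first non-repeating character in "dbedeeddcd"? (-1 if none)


Input: dbedeeddcd
Character frequencies:
  'b': 1
  'c': 1
  'd': 5
  'e': 3
Scanning left to right for freq == 1:
  Position 0 ('d'): freq=5, skip
  Position 1 ('b'): unique! => answer = 1

1


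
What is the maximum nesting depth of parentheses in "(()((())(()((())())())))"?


Input: "(()((())(()((())())())))"
Tracking depth:
  Position 0 '(': depth becomes 1
  Position 1 '(': depth becomes 2
  Position 2 ')': depth becomes 1
  Position 3 '(': depth becomes 2
  Position 4 '(': depth becomes 3
  Position 5 '(': depth becomes 4
  Position 6 ')': depth becomes 3
  Position 7 ')': depth becomes 2
  Position 8 '(': depth becomes 3
  Position 9 '(': depth becomes 4
  Position 10 ')': depth becomes 3
  Position 11 '(': depth becomes 4
  Position 12 '(': depth becomes 5
  Position 13 '(': depth becomes 6
  Position 14 ')': depth becomes 5
  Position 15 ')': depth becomes 4
  Position 16 '(': depth becomes 5
  Position 17 ')': depth becomes 4
  Position 18 ')': depth becomes 3
  Position 19 '(': depth becomes 4
  Position 20 ')': depth becomes 3
  Position 21 ')': depth becomes 2
  Position 22 ')': depth becomes 1
  Position 23 ')': depth becomes 0
Maximum depth reached: 6

6


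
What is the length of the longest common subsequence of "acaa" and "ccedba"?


LCS of "acaa" and "ccedba"
DP table:
           c    c    e    d    b    a
      0    0    0    0    0    0    0
  a   0    0    0    0    0    0    1
  c   0    1    1    1    1    1    1
  a   0    1    1    1    1    1    2
  a   0    1    1    1    1    1    2
LCS length = dp[4][6] = 2

2


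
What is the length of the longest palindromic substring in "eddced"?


Input: "eddced"
Checking substrings for palindromes:
  [1:3] "dd" (len 2) => palindrome
Longest palindromic substring: "dd" with length 2

2


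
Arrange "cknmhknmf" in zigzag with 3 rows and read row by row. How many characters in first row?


Zigzag "cknmhknmf" into 3 rows:
Placing characters:
  'c' => row 0
  'k' => row 1
  'n' => row 2
  'm' => row 1
  'h' => row 0
  'k' => row 1
  'n' => row 2
  'm' => row 1
  'f' => row 0
Rows:
  Row 0: "chf"
  Row 1: "kmkm"
  Row 2: "nn"
First row length: 3

3


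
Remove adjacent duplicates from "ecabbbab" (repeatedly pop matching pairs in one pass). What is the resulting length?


Input: ecabbbab
Stack-based adjacent duplicate removal:
  Read 'e': push. Stack: e
  Read 'c': push. Stack: ec
  Read 'a': push. Stack: eca
  Read 'b': push. Stack: ecab
  Read 'b': matches stack top 'b' => pop. Stack: eca
  Read 'b': push. Stack: ecab
  Read 'a': push. Stack: ecaba
  Read 'b': push. Stack: ecabab
Final stack: "ecabab" (length 6)

6


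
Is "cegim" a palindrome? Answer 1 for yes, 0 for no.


Input: cegim
Reversed: migec
  Compare pos 0 ('c') with pos 4 ('m'): MISMATCH
  Compare pos 1 ('e') with pos 3 ('i'): MISMATCH
Result: not a palindrome

0


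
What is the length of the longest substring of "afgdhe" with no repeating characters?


Input: "afgdhe"
Sliding window (track last position of each char):
  Position 0 ('a'): window [0,0] length 1 -- new best
  Position 1 ('f'): window [0,1] length 2 -- new best
  Position 2 ('g'): window [0,2] length 3 -- new best
  Position 3 ('d'): window [0,3] length 4 -- new best
  Position 4 ('h'): window [0,4] length 5 -- new best
  Position 5 ('e'): window [0,5] length 6 -- new best
Longest substring with no repeats: "afgdhe" with length 6

6


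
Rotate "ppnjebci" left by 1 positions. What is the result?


Input: "ppnjebci", rotate left by 1
First 1 characters: "p"
Remaining characters: "pnjebci"
Concatenate remaining + first: "pnjebci" + "p" = "pnjebcip"

pnjebcip


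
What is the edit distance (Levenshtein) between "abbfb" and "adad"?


Computing edit distance: "abbfb" -> "adad"
DP table:
           a    d    a    d
      0    1    2    3    4
  a   1    0    1    2    3
  b   2    1    1    2    3
  b   3    2    2    2    3
  f   4    3    3    3    3
  b   5    4    4    4    4
Edit distance = dp[5][4] = 4

4


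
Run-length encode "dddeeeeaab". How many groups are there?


Input: dddeeeeaab
Scanning for consecutive runs:
  Group 1: 'd' x 3 (positions 0-2)
  Group 2: 'e' x 4 (positions 3-6)
  Group 3: 'a' x 2 (positions 7-8)
  Group 4: 'b' x 1 (positions 9-9)
Total groups: 4

4


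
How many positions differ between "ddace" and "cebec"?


Comparing "ddace" and "cebec" position by position:
  Position 0: 'd' vs 'c' => DIFFER
  Position 1: 'd' vs 'e' => DIFFER
  Position 2: 'a' vs 'b' => DIFFER
  Position 3: 'c' vs 'e' => DIFFER
  Position 4: 'e' vs 'c' => DIFFER
Positions that differ: 5

5


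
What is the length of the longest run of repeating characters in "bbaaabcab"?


Input: "bbaaabcab"
Scanning for longest run:
  Position 1 ('b'): continues run of 'b', length=2
  Position 2 ('a'): new char, reset run to 1
  Position 3 ('a'): continues run of 'a', length=2
  Position 4 ('a'): continues run of 'a', length=3
  Position 5 ('b'): new char, reset run to 1
  Position 6 ('c'): new char, reset run to 1
  Position 7 ('a'): new char, reset run to 1
  Position 8 ('b'): new char, reset run to 1
Longest run: 'a' with length 3

3


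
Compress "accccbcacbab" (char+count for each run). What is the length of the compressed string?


Input: accccbcacbab
Runs:
  'a' x 1 => "a1"
  'c' x 4 => "c4"
  'b' x 1 => "b1"
  'c' x 1 => "c1"
  'a' x 1 => "a1"
  'c' x 1 => "c1"
  'b' x 1 => "b1"
  'a' x 1 => "a1"
  'b' x 1 => "b1"
Compressed: "a1c4b1c1a1c1b1a1b1"
Compressed length: 18

18


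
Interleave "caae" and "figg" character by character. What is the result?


Interleaving "caae" and "figg":
  Position 0: 'c' from first, 'f' from second => "cf"
  Position 1: 'a' from first, 'i' from second => "ai"
  Position 2: 'a' from first, 'g' from second => "ag"
  Position 3: 'e' from first, 'g' from second => "eg"
Result: cfaiageg

cfaiageg


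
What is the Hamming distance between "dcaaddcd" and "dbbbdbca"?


Comparing "dcaaddcd" and "dbbbdbca" position by position:
  Position 0: 'd' vs 'd' => same
  Position 1: 'c' vs 'b' => differ
  Position 2: 'a' vs 'b' => differ
  Position 3: 'a' vs 'b' => differ
  Position 4: 'd' vs 'd' => same
  Position 5: 'd' vs 'b' => differ
  Position 6: 'c' vs 'c' => same
  Position 7: 'd' vs 'a' => differ
Total differences (Hamming distance): 5

5


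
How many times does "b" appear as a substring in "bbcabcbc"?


Searching for "b" in "bbcabcbc"
Scanning each position:
  Position 0: "b" => MATCH
  Position 1: "b" => MATCH
  Position 2: "c" => no
  Position 3: "a" => no
  Position 4: "b" => MATCH
  Position 5: "c" => no
  Position 6: "b" => MATCH
  Position 7: "c" => no
Total occurrences: 4

4


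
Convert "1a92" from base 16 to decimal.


Input: "1a92" in base 16
Positional expansion:
  Digit '1' (value 1) x 16^3 = 4096
  Digit 'a' (value 10) x 16^2 = 2560
  Digit '9' (value 9) x 16^1 = 144
  Digit '2' (value 2) x 16^0 = 2
Sum = 6802

6802


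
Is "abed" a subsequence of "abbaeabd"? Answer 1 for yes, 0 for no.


Check if "abed" is a subsequence of "abbaeabd"
Greedy scan:
  Position 0 ('a'): matches sub[0] = 'a'
  Position 1 ('b'): matches sub[1] = 'b'
  Position 2 ('b'): no match needed
  Position 3 ('a'): no match needed
  Position 4 ('e'): matches sub[2] = 'e'
  Position 5 ('a'): no match needed
  Position 6 ('b'): no match needed
  Position 7 ('d'): matches sub[3] = 'd'
All 4 characters matched => is a subsequence

1


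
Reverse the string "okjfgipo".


Input: okjfgipo
Reading characters right to left:
  Position 7: 'o'
  Position 6: 'p'
  Position 5: 'i'
  Position 4: 'g'
  Position 3: 'f'
  Position 2: 'j'
  Position 1: 'k'
  Position 0: 'o'
Reversed: opigfjko

opigfjko


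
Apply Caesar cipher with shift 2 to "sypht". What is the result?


Caesar cipher: shift "sypht" by 2
  's' (pos 18) + 2 = pos 20 = 'u'
  'y' (pos 24) + 2 = pos 0 = 'a'
  'p' (pos 15) + 2 = pos 17 = 'r'
  'h' (pos 7) + 2 = pos 9 = 'j'
  't' (pos 19) + 2 = pos 21 = 'v'
Result: uarjv

uarjv


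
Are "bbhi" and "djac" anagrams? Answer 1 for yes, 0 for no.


Strings: "bbhi", "djac"
Sorted first:  bbhi
Sorted second: acdj
Differ at position 0: 'b' vs 'a' => not anagrams

0


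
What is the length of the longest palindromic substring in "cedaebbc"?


Input: "cedaebbc"
Checking substrings for palindromes:
  [5:7] "bb" (len 2) => palindrome
Longest palindromic substring: "bb" with length 2

2


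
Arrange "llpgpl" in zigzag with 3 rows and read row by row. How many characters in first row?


Zigzag "llpgpl" into 3 rows:
Placing characters:
  'l' => row 0
  'l' => row 1
  'p' => row 2
  'g' => row 1
  'p' => row 0
  'l' => row 1
Rows:
  Row 0: "lp"
  Row 1: "lgl"
  Row 2: "p"
First row length: 2

2


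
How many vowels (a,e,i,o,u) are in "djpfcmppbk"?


Input: djpfcmppbk
Checking each character:
  'd' at position 0: consonant
  'j' at position 1: consonant
  'p' at position 2: consonant
  'f' at position 3: consonant
  'c' at position 4: consonant
  'm' at position 5: consonant
  'p' at position 6: consonant
  'p' at position 7: consonant
  'b' at position 8: consonant
  'k' at position 9: consonant
Total vowels: 0

0


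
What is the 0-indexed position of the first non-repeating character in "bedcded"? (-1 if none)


Input: bedcded
Character frequencies:
  'b': 1
  'c': 1
  'd': 3
  'e': 2
Scanning left to right for freq == 1:
  Position 0 ('b'): unique! => answer = 0

0


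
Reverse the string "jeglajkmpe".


Input: jeglajkmpe
Reading characters right to left:
  Position 9: 'e'
  Position 8: 'p'
  Position 7: 'm'
  Position 6: 'k'
  Position 5: 'j'
  Position 4: 'a'
  Position 3: 'l'
  Position 2: 'g'
  Position 1: 'e'
  Position 0: 'j'
Reversed: epmkjalgej

epmkjalgej


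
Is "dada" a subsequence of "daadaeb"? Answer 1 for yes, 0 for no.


Check if "dada" is a subsequence of "daadaeb"
Greedy scan:
  Position 0 ('d'): matches sub[0] = 'd'
  Position 1 ('a'): matches sub[1] = 'a'
  Position 2 ('a'): no match needed
  Position 3 ('d'): matches sub[2] = 'd'
  Position 4 ('a'): matches sub[3] = 'a'
  Position 5 ('e'): no match needed
  Position 6 ('b'): no match needed
All 4 characters matched => is a subsequence

1


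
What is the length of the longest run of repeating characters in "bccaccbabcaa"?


Input: "bccaccbabcaa"
Scanning for longest run:
  Position 1 ('c'): new char, reset run to 1
  Position 2 ('c'): continues run of 'c', length=2
  Position 3 ('a'): new char, reset run to 1
  Position 4 ('c'): new char, reset run to 1
  Position 5 ('c'): continues run of 'c', length=2
  Position 6 ('b'): new char, reset run to 1
  Position 7 ('a'): new char, reset run to 1
  Position 8 ('b'): new char, reset run to 1
  Position 9 ('c'): new char, reset run to 1
  Position 10 ('a'): new char, reset run to 1
  Position 11 ('a'): continues run of 'a', length=2
Longest run: 'c' with length 2

2


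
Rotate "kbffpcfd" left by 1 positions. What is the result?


Input: "kbffpcfd", rotate left by 1
First 1 characters: "k"
Remaining characters: "bffpcfd"
Concatenate remaining + first: "bffpcfd" + "k" = "bffpcfdk"

bffpcfdk


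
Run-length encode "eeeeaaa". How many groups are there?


Input: eeeeaaa
Scanning for consecutive runs:
  Group 1: 'e' x 4 (positions 0-3)
  Group 2: 'a' x 3 (positions 4-6)
Total groups: 2

2


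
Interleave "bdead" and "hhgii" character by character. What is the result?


Interleaving "bdead" and "hhgii":
  Position 0: 'b' from first, 'h' from second => "bh"
  Position 1: 'd' from first, 'h' from second => "dh"
  Position 2: 'e' from first, 'g' from second => "eg"
  Position 3: 'a' from first, 'i' from second => "ai"
  Position 4: 'd' from first, 'i' from second => "di"
Result: bhdhegaidi

bhdhegaidi


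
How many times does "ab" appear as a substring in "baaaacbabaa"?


Searching for "ab" in "baaaacbabaa"
Scanning each position:
  Position 0: "ba" => no
  Position 1: "aa" => no
  Position 2: "aa" => no
  Position 3: "aa" => no
  Position 4: "ac" => no
  Position 5: "cb" => no
  Position 6: "ba" => no
  Position 7: "ab" => MATCH
  Position 8: "ba" => no
  Position 9: "aa" => no
Total occurrences: 1

1


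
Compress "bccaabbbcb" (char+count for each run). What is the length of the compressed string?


Input: bccaabbbcb
Runs:
  'b' x 1 => "b1"
  'c' x 2 => "c2"
  'a' x 2 => "a2"
  'b' x 3 => "b3"
  'c' x 1 => "c1"
  'b' x 1 => "b1"
Compressed: "b1c2a2b3c1b1"
Compressed length: 12

12


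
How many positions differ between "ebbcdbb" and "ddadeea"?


Comparing "ebbcdbb" and "ddadeea" position by position:
  Position 0: 'e' vs 'd' => DIFFER
  Position 1: 'b' vs 'd' => DIFFER
  Position 2: 'b' vs 'a' => DIFFER
  Position 3: 'c' vs 'd' => DIFFER
  Position 4: 'd' vs 'e' => DIFFER
  Position 5: 'b' vs 'e' => DIFFER
  Position 6: 'b' vs 'a' => DIFFER
Positions that differ: 7

7


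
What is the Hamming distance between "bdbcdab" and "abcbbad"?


Comparing "bdbcdab" and "abcbbad" position by position:
  Position 0: 'b' vs 'a' => differ
  Position 1: 'd' vs 'b' => differ
  Position 2: 'b' vs 'c' => differ
  Position 3: 'c' vs 'b' => differ
  Position 4: 'd' vs 'b' => differ
  Position 5: 'a' vs 'a' => same
  Position 6: 'b' vs 'd' => differ
Total differences (Hamming distance): 6

6


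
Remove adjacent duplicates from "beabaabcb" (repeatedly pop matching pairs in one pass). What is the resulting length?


Input: beabaabcb
Stack-based adjacent duplicate removal:
  Read 'b': push. Stack: b
  Read 'e': push. Stack: be
  Read 'a': push. Stack: bea
  Read 'b': push. Stack: beab
  Read 'a': push. Stack: beaba
  Read 'a': matches stack top 'a' => pop. Stack: beab
  Read 'b': matches stack top 'b' => pop. Stack: bea
  Read 'c': push. Stack: beac
  Read 'b': push. Stack: beacb
Final stack: "beacb" (length 5)

5


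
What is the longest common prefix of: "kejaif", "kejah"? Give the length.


Words: kejaif, kejah
  Position 0: all 'k' => match
  Position 1: all 'e' => match
  Position 2: all 'j' => match
  Position 3: all 'a' => match
  Position 4: ('i', 'h') => mismatch, stop
LCP = "keja" (length 4)

4


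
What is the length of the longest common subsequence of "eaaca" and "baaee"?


LCS of "eaaca" and "baaee"
DP table:
           b    a    a    e    e
      0    0    0    0    0    0
  e   0    0    0    0    1    1
  a   0    0    1    1    1    1
  a   0    0    1    2    2    2
  c   0    0    1    2    2    2
  a   0    0    1    2    2    2
LCS length = dp[5][5] = 2

2


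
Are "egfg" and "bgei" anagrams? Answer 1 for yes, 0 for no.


Strings: "egfg", "bgei"
Sorted first:  efgg
Sorted second: begi
Differ at position 0: 'e' vs 'b' => not anagrams

0


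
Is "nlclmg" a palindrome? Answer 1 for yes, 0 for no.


Input: nlclmg
Reversed: gmlcln
  Compare pos 0 ('n') with pos 5 ('g'): MISMATCH
  Compare pos 1 ('l') with pos 4 ('m'): MISMATCH
  Compare pos 2 ('c') with pos 3 ('l'): MISMATCH
Result: not a palindrome

0


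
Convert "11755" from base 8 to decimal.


Input: "11755" in base 8
Positional expansion:
  Digit '1' (value 1) x 8^4 = 4096
  Digit '1' (value 1) x 8^3 = 512
  Digit '7' (value 7) x 8^2 = 448
  Digit '5' (value 5) x 8^1 = 40
  Digit '5' (value 5) x 8^0 = 5
Sum = 5101

5101


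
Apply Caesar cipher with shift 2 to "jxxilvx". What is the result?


Caesar cipher: shift "jxxilvx" by 2
  'j' (pos 9) + 2 = pos 11 = 'l'
  'x' (pos 23) + 2 = pos 25 = 'z'
  'x' (pos 23) + 2 = pos 25 = 'z'
  'i' (pos 8) + 2 = pos 10 = 'k'
  'l' (pos 11) + 2 = pos 13 = 'n'
  'v' (pos 21) + 2 = pos 23 = 'x'
  'x' (pos 23) + 2 = pos 25 = 'z'
Result: lzzknxz

lzzknxz


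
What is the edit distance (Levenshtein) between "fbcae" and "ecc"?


Computing edit distance: "fbcae" -> "ecc"
DP table:
           e    c    c
      0    1    2    3
  f   1    1    2    3
  b   2    2    2    3
  c   3    3    2    2
  a   4    4    3    3
  e   5    4    4    4
Edit distance = dp[5][3] = 4

4


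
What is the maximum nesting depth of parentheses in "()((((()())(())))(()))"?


Input: "()((((()())(())))(()))"
Tracking depth:
  Position 0 '(': depth becomes 1
  Position 1 ')': depth becomes 0
  Position 2 '(': depth becomes 1
  Position 3 '(': depth becomes 2
  Position 4 '(': depth becomes 3
  Position 5 '(': depth becomes 4
  Position 6 '(': depth becomes 5
  Position 7 ')': depth becomes 4
  Position 8 '(': depth becomes 5
  Position 9 ')': depth becomes 4
  Position 10 ')': depth becomes 3
  Position 11 '(': depth becomes 4
  Position 12 '(': depth becomes 5
  Position 13 ')': depth becomes 4
  Position 14 ')': depth becomes 3
  Position 15 ')': depth becomes 2
  Position 16 ')': depth becomes 1
  Position 17 '(': depth becomes 2
  Position 18 '(': depth becomes 3
  Position 19 ')': depth becomes 2
  Position 20 ')': depth becomes 1
  Position 21 ')': depth becomes 0
Maximum depth reached: 5

5


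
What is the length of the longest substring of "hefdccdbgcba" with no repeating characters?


Input: "hefdccdbgcba"
Sliding window (track last position of each char):
  Position 0 ('h'): window [0,0] length 1 -- new best
  Position 1 ('e'): window [0,1] length 2 -- new best
  Position 2 ('f'): window [0,2] length 3 -- new best
  Position 3 ('d'): window [0,3] length 4 -- new best
  Position 4 ('c'): window [0,4] length 5 -- new best
  Position 5 ('c'): repeat (last at 4), move window start to 5
  Position 5 ('c'): window [5,5] length 1
  Position 6 ('d'): window [5,6] length 2
  Position 7 ('b'): window [5,7] length 3
  Position 8 ('g'): window [5,8] length 4
  Position 9 ('c'): repeat (last at 5), move window start to 6
  Position 9 ('c'): window [6,9] length 4
  Position 10 ('b'): repeat (last at 7), move window start to 8
  Position 10 ('b'): window [8,10] length 3
  Position 11 ('a'): window [8,11] length 4
Longest substring with no repeats: "hefdc" with length 5

5


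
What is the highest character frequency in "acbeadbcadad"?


Input: acbeadbcadad
Character counts:
  'a': 4
  'b': 2
  'c': 2
  'd': 3
  'e': 1
Maximum frequency: 4

4


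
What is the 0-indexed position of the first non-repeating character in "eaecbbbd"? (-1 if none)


Input: eaecbbbd
Character frequencies:
  'a': 1
  'b': 3
  'c': 1
  'd': 1
  'e': 2
Scanning left to right for freq == 1:
  Position 0 ('e'): freq=2, skip
  Position 1 ('a'): unique! => answer = 1

1


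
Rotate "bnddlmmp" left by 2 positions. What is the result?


Input: "bnddlmmp", rotate left by 2
First 2 characters: "bn"
Remaining characters: "ddlmmp"
Concatenate remaining + first: "ddlmmp" + "bn" = "ddlmmpbn"

ddlmmpbn


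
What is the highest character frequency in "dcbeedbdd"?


Input: dcbeedbdd
Character counts:
  'b': 2
  'c': 1
  'd': 4
  'e': 2
Maximum frequency: 4

4


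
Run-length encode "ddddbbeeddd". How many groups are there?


Input: ddddbbeeddd
Scanning for consecutive runs:
  Group 1: 'd' x 4 (positions 0-3)
  Group 2: 'b' x 2 (positions 4-5)
  Group 3: 'e' x 2 (positions 6-7)
  Group 4: 'd' x 3 (positions 8-10)
Total groups: 4

4


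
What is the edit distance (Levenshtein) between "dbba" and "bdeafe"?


Computing edit distance: "dbba" -> "bdeafe"
DP table:
           b    d    e    a    f    e
      0    1    2    3    4    5    6
  d   1    1    1    2    3    4    5
  b   2    1    2    2    3    4    5
  b   3    2    2    3    3    4    5
  a   4    3    3    3    3    4    5
Edit distance = dp[4][6] = 5

5


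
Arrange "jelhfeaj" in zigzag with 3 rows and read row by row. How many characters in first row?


Zigzag "jelhfeaj" into 3 rows:
Placing characters:
  'j' => row 0
  'e' => row 1
  'l' => row 2
  'h' => row 1
  'f' => row 0
  'e' => row 1
  'a' => row 2
  'j' => row 1
Rows:
  Row 0: "jf"
  Row 1: "ehej"
  Row 2: "la"
First row length: 2

2


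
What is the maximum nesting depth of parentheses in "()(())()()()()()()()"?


Input: "()(())()()()()()()()"
Tracking depth:
  Position 0 '(': depth becomes 1
  Position 1 ')': depth becomes 0
  Position 2 '(': depth becomes 1
  Position 3 '(': depth becomes 2
  Position 4 ')': depth becomes 1
  Position 5 ')': depth becomes 0
  Position 6 '(': depth becomes 1
  Position 7 ')': depth becomes 0
  Position 8 '(': depth becomes 1
  Position 9 ')': depth becomes 0
  Position 10 '(': depth becomes 1
  Position 11 ')': depth becomes 0
  Position 12 '(': depth becomes 1
  Position 13 ')': depth becomes 0
  Position 14 '(': depth becomes 1
  Position 15 ')': depth becomes 0
  Position 16 '(': depth becomes 1
  Position 17 ')': depth becomes 0
  Position 18 '(': depth becomes 1
  Position 19 ')': depth becomes 0
Maximum depth reached: 2

2


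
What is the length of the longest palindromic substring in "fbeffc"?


Input: "fbeffc"
Checking substrings for palindromes:
  [3:5] "ff" (len 2) => palindrome
Longest palindromic substring: "ff" with length 2

2


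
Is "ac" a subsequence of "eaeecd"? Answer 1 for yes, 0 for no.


Check if "ac" is a subsequence of "eaeecd"
Greedy scan:
  Position 0 ('e'): no match needed
  Position 1 ('a'): matches sub[0] = 'a'
  Position 2 ('e'): no match needed
  Position 3 ('e'): no match needed
  Position 4 ('c'): matches sub[1] = 'c'
  Position 5 ('d'): no match needed
All 2 characters matched => is a subsequence

1


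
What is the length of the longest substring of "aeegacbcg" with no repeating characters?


Input: "aeegacbcg"
Sliding window (track last position of each char):
  Position 0 ('a'): window [0,0] length 1 -- new best
  Position 1 ('e'): window [0,1] length 2 -- new best
  Position 2 ('e'): repeat (last at 1), move window start to 2
  Position 2 ('e'): window [2,2] length 1
  Position 3 ('g'): window [2,3] length 2
  Position 4 ('a'): window [2,4] length 3 -- new best
  Position 5 ('c'): window [2,5] length 4 -- new best
  Position 6 ('b'): window [2,6] length 5 -- new best
  Position 7 ('c'): repeat (last at 5), move window start to 6
  Position 7 ('c'): window [6,7] length 2
  Position 8 ('g'): window [6,8] length 3
Longest substring with no repeats: "egacb" with length 5

5


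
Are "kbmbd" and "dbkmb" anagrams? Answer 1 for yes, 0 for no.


Strings: "kbmbd", "dbkmb"
Sorted first:  bbdkm
Sorted second: bbdkm
Sorted forms match => anagrams

1


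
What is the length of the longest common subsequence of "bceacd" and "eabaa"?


LCS of "bceacd" and "eabaa"
DP table:
           e    a    b    a    a
      0    0    0    0    0    0
  b   0    0    0    1    1    1
  c   0    0    0    1    1    1
  e   0    1    1    1    1    1
  a   0    1    2    2    2    2
  c   0    1    2    2    2    2
  d   0    1    2    2    2    2
LCS length = dp[6][5] = 2

2


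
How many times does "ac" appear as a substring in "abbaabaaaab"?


Searching for "ac" in "abbaabaaaab"
Scanning each position:
  Position 0: "ab" => no
  Position 1: "bb" => no
  Position 2: "ba" => no
  Position 3: "aa" => no
  Position 4: "ab" => no
  Position 5: "ba" => no
  Position 6: "aa" => no
  Position 7: "aa" => no
  Position 8: "aa" => no
  Position 9: "ab" => no
Total occurrences: 0

0


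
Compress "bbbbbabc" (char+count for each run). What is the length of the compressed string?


Input: bbbbbabc
Runs:
  'b' x 5 => "b5"
  'a' x 1 => "a1"
  'b' x 1 => "b1"
  'c' x 1 => "c1"
Compressed: "b5a1b1c1"
Compressed length: 8

8


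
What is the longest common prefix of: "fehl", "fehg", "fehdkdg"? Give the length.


Words: fehl, fehg, fehdkdg
  Position 0: all 'f' => match
  Position 1: all 'e' => match
  Position 2: all 'h' => match
  Position 3: ('l', 'g', 'd') => mismatch, stop
LCP = "feh" (length 3)

3


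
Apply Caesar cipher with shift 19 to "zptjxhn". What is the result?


Caesar cipher: shift "zptjxhn" by 19
  'z' (pos 25) + 19 = pos 18 = 's'
  'p' (pos 15) + 19 = pos 8 = 'i'
  't' (pos 19) + 19 = pos 12 = 'm'
  'j' (pos 9) + 19 = pos 2 = 'c'
  'x' (pos 23) + 19 = pos 16 = 'q'
  'h' (pos 7) + 19 = pos 0 = 'a'
  'n' (pos 13) + 19 = pos 6 = 'g'
Result: simcqag

simcqag


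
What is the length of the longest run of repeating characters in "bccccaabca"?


Input: "bccccaabca"
Scanning for longest run:
  Position 1 ('c'): new char, reset run to 1
  Position 2 ('c'): continues run of 'c', length=2
  Position 3 ('c'): continues run of 'c', length=3
  Position 4 ('c'): continues run of 'c', length=4
  Position 5 ('a'): new char, reset run to 1
  Position 6 ('a'): continues run of 'a', length=2
  Position 7 ('b'): new char, reset run to 1
  Position 8 ('c'): new char, reset run to 1
  Position 9 ('a'): new char, reset run to 1
Longest run: 'c' with length 4

4


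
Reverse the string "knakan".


Input: knakan
Reading characters right to left:
  Position 5: 'n'
  Position 4: 'a'
  Position 3: 'k'
  Position 2: 'a'
  Position 1: 'n'
  Position 0: 'k'
Reversed: nakank

nakank


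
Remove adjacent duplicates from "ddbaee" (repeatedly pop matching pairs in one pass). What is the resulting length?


Input: ddbaee
Stack-based adjacent duplicate removal:
  Read 'd': push. Stack: d
  Read 'd': matches stack top 'd' => pop. Stack: (empty)
  Read 'b': push. Stack: b
  Read 'a': push. Stack: ba
  Read 'e': push. Stack: bae
  Read 'e': matches stack top 'e' => pop. Stack: ba
Final stack: "ba" (length 2)

2


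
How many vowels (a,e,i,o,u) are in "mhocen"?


Input: mhocen
Checking each character:
  'm' at position 0: consonant
  'h' at position 1: consonant
  'o' at position 2: vowel (running total: 1)
  'c' at position 3: consonant
  'e' at position 4: vowel (running total: 2)
  'n' at position 5: consonant
Total vowels: 2

2


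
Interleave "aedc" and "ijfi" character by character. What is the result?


Interleaving "aedc" and "ijfi":
  Position 0: 'a' from first, 'i' from second => "ai"
  Position 1: 'e' from first, 'j' from second => "ej"
  Position 2: 'd' from first, 'f' from second => "df"
  Position 3: 'c' from first, 'i' from second => "ci"
Result: aiejdfci

aiejdfci


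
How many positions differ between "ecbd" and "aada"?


Comparing "ecbd" and "aada" position by position:
  Position 0: 'e' vs 'a' => DIFFER
  Position 1: 'c' vs 'a' => DIFFER
  Position 2: 'b' vs 'd' => DIFFER
  Position 3: 'd' vs 'a' => DIFFER
Positions that differ: 4

4


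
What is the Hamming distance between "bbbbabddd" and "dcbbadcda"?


Comparing "bbbbabddd" and "dcbbadcda" position by position:
  Position 0: 'b' vs 'd' => differ
  Position 1: 'b' vs 'c' => differ
  Position 2: 'b' vs 'b' => same
  Position 3: 'b' vs 'b' => same
  Position 4: 'a' vs 'a' => same
  Position 5: 'b' vs 'd' => differ
  Position 6: 'd' vs 'c' => differ
  Position 7: 'd' vs 'd' => same
  Position 8: 'd' vs 'a' => differ
Total differences (Hamming distance): 5

5


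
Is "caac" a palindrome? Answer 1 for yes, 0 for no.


Input: caac
Reversed: caac
  Compare pos 0 ('c') with pos 3 ('c'): match
  Compare pos 1 ('a') with pos 2 ('a'): match
Result: palindrome

1


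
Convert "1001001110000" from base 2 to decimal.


Input: "1001001110000" in base 2
Positional expansion:
  Digit '1' (value 1) x 2^12 = 4096
  Digit '0' (value 0) x 2^11 = 0
  Digit '0' (value 0) x 2^10 = 0
  Digit '1' (value 1) x 2^9 = 512
  Digit '0' (value 0) x 2^8 = 0
  Digit '0' (value 0) x 2^7 = 0
  Digit '1' (value 1) x 2^6 = 64
  Digit '1' (value 1) x 2^5 = 32
  Digit '1' (value 1) x 2^4 = 16
  Digit '0' (value 0) x 2^3 = 0
  Digit '0' (value 0) x 2^2 = 0
  Digit '0' (value 0) x 2^1 = 0
  Digit '0' (value 0) x 2^0 = 0
Sum = 4720

4720


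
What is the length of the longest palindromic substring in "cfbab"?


Input: "cfbab"
Checking substrings for palindromes:
  [2:5] "bab" (len 3) => palindrome
Longest palindromic substring: "bab" with length 3

3


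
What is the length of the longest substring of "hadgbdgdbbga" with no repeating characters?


Input: "hadgbdgdbbga"
Sliding window (track last position of each char):
  Position 0 ('h'): window [0,0] length 1 -- new best
  Position 1 ('a'): window [0,1] length 2 -- new best
  Position 2 ('d'): window [0,2] length 3 -- new best
  Position 3 ('g'): window [0,3] length 4 -- new best
  Position 4 ('b'): window [0,4] length 5 -- new best
  Position 5 ('d'): repeat (last at 2), move window start to 3
  Position 5 ('d'): window [3,5] length 3
  Position 6 ('g'): repeat (last at 3), move window start to 4
  Position 6 ('g'): window [4,6] length 3
  Position 7 ('d'): repeat (last at 5), move window start to 6
  Position 7 ('d'): window [6,7] length 2
  Position 8 ('b'): window [6,8] length 3
  Position 9 ('b'): repeat (last at 8), move window start to 9
  Position 9 ('b'): window [9,9] length 1
  Position 10 ('g'): window [9,10] length 2
  Position 11 ('a'): window [9,11] length 3
Longest substring with no repeats: "hadgb" with length 5

5
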